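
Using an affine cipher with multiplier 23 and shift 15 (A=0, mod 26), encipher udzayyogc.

hgspvvzxj

u(20): 23·20+15=475≡7 → h
d(3): 23·3+15=84≡6 → g
z(25): 23·25+15=590≡18 → s
a(0): 23·0+15=15 → p
y(24): 23·24+15=567≡21 → v
y(24): 23·24+15=567≡21 → v
o(14): 23·14+15=337≡25 → z
g(6): 23·6+15=153≡23 → x
c(2): 23·2+15=61≡9 → j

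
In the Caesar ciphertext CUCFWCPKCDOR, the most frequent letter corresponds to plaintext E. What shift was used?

24

The most frequent ciphertext letter is C (appears 4 times).
C is position 2; E is position 4.
Shift = -2≡24.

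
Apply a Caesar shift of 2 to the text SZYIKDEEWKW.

UBAKMFGGYMY

S(18): 18+2=20 → U
Z(25): 25+2=27≡1 → B
Y(24): 24+2=26≡0 → A
I(8): 8+2=10 → K
K(10): 10+2=12 → M
D(3): 3+2=5 → F
E(4): 4+2=6 → G
E(4): 4+2=6 → G
W(22): 22+2=24 → Y
K(10): 10+2=12 → M
W(22): 22+2=24 → Y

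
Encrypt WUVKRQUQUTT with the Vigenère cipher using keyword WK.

Repeat the key across the message: WKWKWKWKWKW
W(22)+W(22): 44≡18 → S
U(20)+K(10): 30≡4 → E
V(21)+W(22): 43≡17 → R
K(10)+K(10): 20 → U
R(17)+W(22): 39≡13 → N
Q(16)+K(10): 26≡0 → A
U(20)+W(22): 42≡16 → Q
Q(16)+K(10): 26≡0 → A
U(20)+W(22): 42≡16 → Q
T(19)+K(10): 29≡3 → D
T(19)+W(22): 41≡15 → P

SERUNAQAQDP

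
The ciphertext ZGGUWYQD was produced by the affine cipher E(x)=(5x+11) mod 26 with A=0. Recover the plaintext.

The inverse of 5 mod 26 is 21, since 5·21=105≡1. Apply D(y)=21·(y−11) mod 26:
Z(25): 21·(25−11)=294≡8 → I
G(6): 21·(6−11)=-105≡25 → Z
G(6): 21·(6−11)=-105≡25 → Z
U(20): 21·(20−11)=189≡7 → H
W(22): 21·(22−11)=231≡23 → X
Y(24): 21·(24−11)=273≡13 → N
Q(16): 21·(16−11)=105≡1 → B
D(3): 21·(3−11)=-168≡14 → O

IZZHXNBO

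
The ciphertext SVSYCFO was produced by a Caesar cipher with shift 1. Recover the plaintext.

RURXBEN

S(18): 18−1=17 → R
V(21): 21−1=20 → U
S(18): 18−1=17 → R
Y(24): 24−1=23 → X
C(2): 2−1=1 → B
F(5): 5−1=4 → E
O(14): 14−1=13 → N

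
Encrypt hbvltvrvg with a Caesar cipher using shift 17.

ysmckmimx

h(7): 7+17=24 → y
b(1): 1+17=18 → s
v(21): 21+17=38≡12 → m
l(11): 11+17=28≡2 → c
t(19): 19+17=36≡10 → k
v(21): 21+17=38≡12 → m
r(17): 17+17=34≡8 → i
v(21): 21+17=38≡12 → m
g(6): 6+17=23 → x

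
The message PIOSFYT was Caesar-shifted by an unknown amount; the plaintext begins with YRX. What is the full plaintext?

YRXBOHC

From the crib: P(15)−Y(24)=-9≡17, so the shift is 17.
Subtract 17 from each ciphertext letter:
P(15): 15−17=-2≡24 → Y
I(8): 8−17=-9≡17 → R
O(14): 14−17=-3≡23 → X
S(18): 18−17=1 → B
F(5): 5−17=-12≡14 → O
Y(24): 24−17=7 → H
T(19): 19−17=2 → C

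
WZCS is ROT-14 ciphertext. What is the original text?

ILOE

W(22): 22−14=8 → I
Z(25): 25−14=11 → L
C(2): 2−14=-12≡14 → O
S(18): 18−14=4 → E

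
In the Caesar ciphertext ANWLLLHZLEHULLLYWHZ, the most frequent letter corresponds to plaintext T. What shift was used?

18

The most frequent ciphertext letter is L (appears 7 times).
L is position 11; T is position 19.
Shift = -8≡18.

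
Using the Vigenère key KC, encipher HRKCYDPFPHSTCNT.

Repeat the key across the message: KCKCKCKCKCKCKCK
H(7)+K(10): 17 → R
R(17)+C(2): 19 → T
K(10)+K(10): 20 → U
C(2)+C(2): 4 → E
Y(24)+K(10): 34≡8 → I
D(3)+C(2): 5 → F
P(15)+K(10): 25 → Z
F(5)+C(2): 7 → H
P(15)+K(10): 25 → Z
H(7)+C(2): 9 → J
S(18)+K(10): 28≡2 → C
T(19)+C(2): 21 → V
C(2)+K(10): 12 → M
N(13)+C(2): 15 → P
T(19)+K(10): 29≡3 → D

RTUEIFZHZJCVMPD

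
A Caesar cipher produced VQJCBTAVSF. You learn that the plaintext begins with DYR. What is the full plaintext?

From the crib: V(21)−D(3)=18, so the shift is 18.
Subtract 18 from each ciphertext letter:
V(21): 21−18=3 → D
Q(16): 16−18=-2≡24 → Y
J(9): 9−18=-9≡17 → R
C(2): 2−18=-16≡10 → K
B(1): 1−18=-17≡9 → J
T(19): 19−18=1 → B
A(0): 0−18=-18≡8 → I
V(21): 21−18=3 → D
S(18): 18−18=0 → A
F(5): 5−18=-13≡13 → N

DYRKJBIDAN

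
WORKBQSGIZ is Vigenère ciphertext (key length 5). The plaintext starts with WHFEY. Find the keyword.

AHMGD

Subtract each crib letter from the matching ciphertext letter (mod 26):
W(22)−W(22)=0 → A
O(14)−H(7)=7 → H
R(17)−F(5)=12 → M
K(10)−E(4)=6 → G
B(1)−Y(24)=-23≡3 → D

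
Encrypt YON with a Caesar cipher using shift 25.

Y(24): 24+25=49≡23 → X
O(14): 14+25=39≡13 → N
N(13): 13+25=38≡12 → M

XNM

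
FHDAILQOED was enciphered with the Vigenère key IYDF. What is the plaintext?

Repeat the key across the ciphertext: IYDFIYDFIY
F(5)−I(8): -3≡23 → X
H(7)−Y(24): -17≡9 → J
D(3)−D(3): 0 → A
A(0)−F(5): -5≡21 → V
I(8)−I(8): 0 → A
L(11)−Y(24): -13≡13 → N
Q(16)−D(3): 13 → N
O(14)−F(5): 9 → J
E(4)−I(8): -4≡22 → W
D(3)−Y(24): -21≡5 → F

XJAVANNJWF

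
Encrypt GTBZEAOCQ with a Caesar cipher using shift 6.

MZHFKGUIW

G(6): 6+6=12 → M
T(19): 19+6=25 → Z
B(1): 1+6=7 → H
Z(25): 25+6=31≡5 → F
E(4): 4+6=10 → K
A(0): 0+6=6 → G
O(14): 14+6=20 → U
C(2): 2+6=8 → I
Q(16): 16+6=22 → W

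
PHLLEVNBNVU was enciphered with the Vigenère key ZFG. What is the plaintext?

Repeat the key across the ciphertext: ZFGZFGZFGZF
P(15)−Z(25): -10≡16 → Q
H(7)−F(5): 2 → C
L(11)−G(6): 5 → F
L(11)−Z(25): -14≡12 → M
E(4)−F(5): -1≡25 → Z
V(21)−G(6): 15 → P
N(13)−Z(25): -12≡14 → O
B(1)−F(5): -4≡22 → W
N(13)−G(6): 7 → H
V(21)−Z(25): -4≡22 → W
U(20)−F(5): 15 → P

QCFMZPOWHWP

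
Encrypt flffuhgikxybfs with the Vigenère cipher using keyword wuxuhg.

Repeat the key across the message: wuxuhgwuxuhgwu
f(5)+w(22): 27≡1 → b
l(11)+u(20): 31≡5 → f
f(5)+x(23): 28≡2 → c
f(5)+u(20): 25 → z
u(20)+h(7): 27≡1 → b
h(7)+g(6): 13 → n
g(6)+w(22): 28≡2 → c
i(8)+u(20): 28≡2 → c
k(10)+x(23): 33≡7 → h
x(23)+u(20): 43≡17 → r
y(24)+h(7): 31≡5 → f
b(1)+g(6): 7 → h
f(5)+w(22): 27≡1 → b
s(18)+u(20): 38≡12 → m

bfczbncchrfhbm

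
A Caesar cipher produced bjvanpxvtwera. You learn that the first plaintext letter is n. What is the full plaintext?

From the crib: b(1)−n(13)=-12≡14, so the shift is 14.
Subtract 14 from each ciphertext letter:
b(1): 1−14=-13≡13 → n
j(9): 9−14=-5≡21 → v
v(21): 21−14=7 → h
a(0): 0−14=-14≡12 → m
n(13): 13−14=-1≡25 → z
p(15): 15−14=1 → b
x(23): 23−14=9 → j
v(21): 21−14=7 → h
t(19): 19−14=5 → f
w(22): 22−14=8 → i
e(4): 4−14=-10≡16 → q
r(17): 17−14=3 → d
a(0): 0−14=-14≡12 → m

nvhmzbjhfiqdm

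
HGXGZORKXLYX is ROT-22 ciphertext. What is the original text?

LKBKDSVOBPCB

H(7): 7−22=-15≡11 → L
G(6): 6−22=-16≡10 → K
X(23): 23−22=1 → B
G(6): 6−22=-16≡10 → K
Z(25): 25−22=3 → D
O(14): 14−22=-8≡18 → S
R(17): 17−22=-5≡21 → V
K(10): 10−22=-12≡14 → O
X(23): 23−22=1 → B
L(11): 11−22=-11≡15 → P
Y(24): 24−22=2 → C
X(23): 23−22=1 → B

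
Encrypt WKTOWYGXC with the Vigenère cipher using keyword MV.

IFFJITSSO

Repeat the key across the message: MVMVMVMVM
W(22)+M(12): 34≡8 → I
K(10)+V(21): 31≡5 → F
T(19)+M(12): 31≡5 → F
O(14)+V(21): 35≡9 → J
W(22)+M(12): 34≡8 → I
Y(24)+V(21): 45≡19 → T
G(6)+M(12): 18 → S
X(23)+V(21): 44≡18 → S
C(2)+M(12): 14 → O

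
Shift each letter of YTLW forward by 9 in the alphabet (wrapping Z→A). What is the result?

Y(24): 24+9=33≡7 → H
T(19): 19+9=28≡2 → C
L(11): 11+9=20 → U
W(22): 22+9=31≡5 → F

HCUF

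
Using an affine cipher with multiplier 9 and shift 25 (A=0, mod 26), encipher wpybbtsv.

pehiiofg

w(22): 9·22+25=223≡15 → p
p(15): 9·15+25=160≡4 → e
y(24): 9·24+25=241≡7 → h
b(1): 9·1+25=34≡8 → i
b(1): 9·1+25=34≡8 → i
t(19): 9·19+25=196≡14 → o
s(18): 9·18+25=187≡5 → f
v(21): 9·21+25=214≡6 → g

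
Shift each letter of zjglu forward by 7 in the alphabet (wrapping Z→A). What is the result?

gqnsb

z(25): 25+7=32≡6 → g
j(9): 9+7=16 → q
g(6): 6+7=13 → n
l(11): 11+7=18 → s
u(20): 20+7=27≡1 → b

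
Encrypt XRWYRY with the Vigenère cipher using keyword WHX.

Repeat the key across the message: WHXWHX
X(23)+W(22): 45≡19 → T
R(17)+H(7): 24 → Y
W(22)+X(23): 45≡19 → T
Y(24)+W(22): 46≡20 → U
R(17)+H(7): 24 → Y
Y(24)+X(23): 47≡21 → V

TYTUYV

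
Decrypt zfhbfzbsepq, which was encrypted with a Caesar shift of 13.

msuosmofrcd

z(25): 25−13=12 → m
f(5): 5−13=-8≡18 → s
h(7): 7−13=-6≡20 → u
b(1): 1−13=-12≡14 → o
f(5): 5−13=-8≡18 → s
z(25): 25−13=12 → m
b(1): 1−13=-12≡14 → o
s(18): 18−13=5 → f
e(4): 4−13=-9≡17 → r
p(15): 15−13=2 → c
q(16): 16−13=3 → d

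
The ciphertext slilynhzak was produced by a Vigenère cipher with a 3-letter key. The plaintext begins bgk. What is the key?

rfy

Subtract each crib letter from the matching ciphertext letter (mod 26):
s(18)−b(1)=17 → r
l(11)−g(6)=5 → f
i(8)−k(10)=-2≡24 → y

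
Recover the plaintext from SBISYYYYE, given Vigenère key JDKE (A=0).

Repeat the key across the ciphertext: JDKEJDKEJ
S(18)−J(9): 9 → J
B(1)−D(3): -2≡24 → Y
I(8)−K(10): -2≡24 → Y
S(18)−E(4): 14 → O
Y(24)−J(9): 15 → P
Y(24)−D(3): 21 → V
Y(24)−K(10): 14 → O
Y(24)−E(4): 20 → U
E(4)−J(9): -5≡21 → V

JYYOPVOUV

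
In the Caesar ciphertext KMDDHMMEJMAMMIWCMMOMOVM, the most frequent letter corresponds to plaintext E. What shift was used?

8

The most frequent ciphertext letter is M (appears 10 times).
M is position 12; E is position 4.
Shift = 8.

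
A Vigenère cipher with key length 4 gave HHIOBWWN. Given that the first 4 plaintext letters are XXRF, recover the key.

KKRJ

Subtract each crib letter from the matching ciphertext letter (mod 26):
H(7)−X(23)=-16≡10 → K
H(7)−X(23)=-16≡10 → K
I(8)−R(17)=-9≡17 → R
O(14)−F(5)=9 → J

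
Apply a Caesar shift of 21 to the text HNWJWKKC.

H(7): 7+21=28≡2 → C
N(13): 13+21=34≡8 → I
W(22): 22+21=43≡17 → R
J(9): 9+21=30≡4 → E
W(22): 22+21=43≡17 → R
K(10): 10+21=31≡5 → F
K(10): 10+21=31≡5 → F
C(2): 2+21=23 → X

CIRERFFX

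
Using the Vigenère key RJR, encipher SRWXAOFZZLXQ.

Repeat the key across the message: RJRRJRRJRRJR
S(18)+R(17): 35≡9 → J
R(17)+J(9): 26≡0 → A
W(22)+R(17): 39≡13 → N
X(23)+R(17): 40≡14 → O
A(0)+J(9): 9 → J
O(14)+R(17): 31≡5 → F
F(5)+R(17): 22 → W
Z(25)+J(9): 34≡8 → I
Z(25)+R(17): 42≡16 → Q
L(11)+R(17): 28≡2 → C
X(23)+J(9): 32≡6 → G
Q(16)+R(17): 33≡7 → H

JANOJFWIQCGH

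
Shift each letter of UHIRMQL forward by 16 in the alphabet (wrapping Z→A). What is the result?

U(20): 20+16=36≡10 → K
H(7): 7+16=23 → X
I(8): 8+16=24 → Y
R(17): 17+16=33≡7 → H
M(12): 12+16=28≡2 → C
Q(16): 16+16=32≡6 → G
L(11): 11+16=27≡1 → B

KXYHCGB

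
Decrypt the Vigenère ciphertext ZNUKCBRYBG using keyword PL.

Repeat the key across the ciphertext: PLPLPLPLPL
Z(25)−P(15): 10 → K
N(13)−L(11): 2 → C
U(20)−P(15): 5 → F
K(10)−L(11): -1≡25 → Z
C(2)−P(15): -13≡13 → N
B(1)−L(11): -10≡16 → Q
R(17)−P(15): 2 → C
Y(24)−L(11): 13 → N
B(1)−P(15): -14≡12 → M
G(6)−L(11): -5≡21 → V

KCFZNQCNMV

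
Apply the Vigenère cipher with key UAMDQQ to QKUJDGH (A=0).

KKGMTWB

Repeat the key across the message: UAMDQQU
Q(16)+U(20): 36≡10 → K
K(10)+A(0): 10 → K
U(20)+M(12): 32≡6 → G
J(9)+D(3): 12 → M
D(3)+Q(16): 19 → T
G(6)+Q(16): 22 → W
H(7)+U(20): 27≡1 → B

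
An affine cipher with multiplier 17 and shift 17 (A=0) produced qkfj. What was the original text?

dvky

The inverse of 17 mod 26 is 23, since 17·23=391≡1. Apply D(y)=23·(y−17) mod 26:
q(16): 23·(16−17)=-23≡3 → d
k(10): 23·(10−17)=-161≡21 → v
f(5): 23·(5−17)=-276≡10 → k
j(9): 23·(9−17)=-184≡24 → y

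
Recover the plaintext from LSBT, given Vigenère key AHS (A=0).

LLJT

Repeat the key across the ciphertext: AHSA
L(11)−A(0): 11 → L
S(18)−H(7): 11 → L
B(1)−S(18): -17≡9 → J
T(19)−A(0): 19 → T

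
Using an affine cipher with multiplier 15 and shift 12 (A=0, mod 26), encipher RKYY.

R(17): 15·17+12=267≡7 → H
K(10): 15·10+12=162≡6 → G
Y(24): 15·24+12=372≡8 → I
Y(24): 15·24+12=372≡8 → I

HGII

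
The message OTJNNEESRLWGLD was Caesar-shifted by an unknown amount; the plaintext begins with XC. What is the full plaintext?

From the crib: O(14)−X(23)=-9≡17, so the shift is 17.
Subtract 17 from each ciphertext letter:
O(14): 14−17=-3≡23 → X
T(19): 19−17=2 → C
J(9): 9−17=-8≡18 → S
N(13): 13−17=-4≡22 → W
N(13): 13−17=-4≡22 → W
E(4): 4−17=-13≡13 → N
E(4): 4−17=-13≡13 → N
S(18): 18−17=1 → B
R(17): 17−17=0 → A
L(11): 11−17=-6≡20 → U
W(22): 22−17=5 → F
G(6): 6−17=-11≡15 → P
L(11): 11−17=-6≡20 → U
D(3): 3−17=-14≡12 → M

XCSWWNNBAUFPUM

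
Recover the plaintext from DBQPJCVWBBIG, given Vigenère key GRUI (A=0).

Repeat the key across the ciphertext: GRUIGRUIGRUI
D(3)−G(6): -3≡23 → X
B(1)−R(17): -16≡10 → K
Q(16)−U(20): -4≡22 → W
P(15)−I(8): 7 → H
J(9)−G(6): 3 → D
C(2)−R(17): -15≡11 → L
V(21)−U(20): 1 → B
W(22)−I(8): 14 → O
B(1)−G(6): -5≡21 → V
B(1)−R(17): -16≡10 → K
I(8)−U(20): -12≡14 → O
G(6)−I(8): -2≡24 → Y

XKWHDLBOVKOY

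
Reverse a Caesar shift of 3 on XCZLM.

UZWIJ

X(23): 23−3=20 → U
C(2): 2−3=-1≡25 → Z
Z(25): 25−3=22 → W
L(11): 11−3=8 → I
M(12): 12−3=9 → J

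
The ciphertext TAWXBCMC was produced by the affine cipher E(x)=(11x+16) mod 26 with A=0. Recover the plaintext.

The inverse of 11 mod 26 is 19, since 11·19=209≡1. Apply D(y)=19·(y−16) mod 26:
T(19): 19·(19−16)=57≡5 → F
A(0): 19·(0−16)=-304≡8 → I
W(22): 19·(22−16)=114≡10 → K
X(23): 19·(23−16)=133≡3 → D
B(1): 19·(1−16)=-285≡1 → B
C(2): 19·(2−16)=-266≡20 → U
M(12): 19·(12−16)=-76≡2 → C
C(2): 19·(2−16)=-266≡20 → U

FIKDBUCU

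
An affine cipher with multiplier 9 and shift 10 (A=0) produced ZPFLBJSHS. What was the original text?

The inverse of 9 mod 26 is 3, since 9·3=27≡1. Apply D(y)=3·(y−10) mod 26:
Z(25): 3·(25−10)=45≡19 → T
P(15): 3·(15−10)=15 → P
F(5): 3·(5−10)=-15≡11 → L
L(11): 3·(11−10)=3 → D
B(1): 3·(1−10)=-27≡25 → Z
J(9): 3·(9−10)=-3≡23 → X
S(18): 3·(18−10)=24 → Y
H(7): 3·(7−10)=-9≡17 → R
S(18): 3·(18−10)=24 → Y

TPLDZXYRY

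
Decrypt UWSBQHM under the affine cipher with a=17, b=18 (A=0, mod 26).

UOAZGHS

The inverse of 17 mod 26 is 23, since 17·23=391≡1. Apply D(y)=23·(y−18) mod 26:
U(20): 23·(20−18)=46≡20 → U
W(22): 23·(22−18)=92≡14 → O
S(18): 23·(18−18)=0 → A
B(1): 23·(1−18)=-391≡25 → Z
Q(16): 23·(16−18)=-46≡6 → G
H(7): 23·(7−18)=-253≡7 → H
M(12): 23·(12−18)=-138≡18 → S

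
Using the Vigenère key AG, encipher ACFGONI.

AIFMOTI

Repeat the key across the message: AGAGAGA
A(0)+A(0): 0 → A
C(2)+G(6): 8 → I
F(5)+A(0): 5 → F
G(6)+G(6): 12 → M
O(14)+A(0): 14 → O
N(13)+G(6): 19 → T
I(8)+A(0): 8 → I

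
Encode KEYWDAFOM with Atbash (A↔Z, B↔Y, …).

PVBDWZULN

K(10) → P(15)
E(4) → V(21)
Y(24) → B(1)
W(22) → D(3)
D(3) → W(22)
A(0) → Z(25)
F(5) → U(20)
O(14) → L(11)
M(12) → N(13)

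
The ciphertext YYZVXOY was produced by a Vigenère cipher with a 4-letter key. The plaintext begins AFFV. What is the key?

Subtract each crib letter from the matching ciphertext letter (mod 26):
Y(24)−A(0)=24 → Y
Y(24)−F(5)=19 → T
Z(25)−F(5)=20 → U
V(21)−V(21)=0 → A

YTUA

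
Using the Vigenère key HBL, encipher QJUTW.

XKFAX

Repeat the key across the message: HBLHB
Q(16)+H(7): 23 → X
J(9)+B(1): 10 → K
U(20)+L(11): 31≡5 → F
T(19)+H(7): 26≡0 → A
W(22)+B(1): 23 → X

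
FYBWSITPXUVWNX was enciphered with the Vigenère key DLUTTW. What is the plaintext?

CNHDZMQEDBCAKM

Repeat the key across the ciphertext: DLUTTWDLUTTWDL
F(5)−D(3): 2 → C
Y(24)−L(11): 13 → N
B(1)−U(20): -19≡7 → H
W(22)−T(19): 3 → D
S(18)−T(19): -1≡25 → Z
I(8)−W(22): -14≡12 → M
T(19)−D(3): 16 → Q
P(15)−L(11): 4 → E
X(23)−U(20): 3 → D
U(20)−T(19): 1 → B
V(21)−T(19): 2 → C
W(22)−W(22): 0 → A
N(13)−D(3): 10 → K
X(23)−L(11): 12 → M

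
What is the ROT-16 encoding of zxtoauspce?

pnjeqkifsu

z(25): 25+16=41≡15 → p
x(23): 23+16=39≡13 → n
t(19): 19+16=35≡9 → j
o(14): 14+16=30≡4 → e
a(0): 0+16=16 → q
u(20): 20+16=36≡10 → k
s(18): 18+16=34≡8 → i
p(15): 15+16=31≡5 → f
c(2): 2+16=18 → s
e(4): 4+16=20 → u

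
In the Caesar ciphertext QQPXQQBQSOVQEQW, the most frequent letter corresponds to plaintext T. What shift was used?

The most frequent ciphertext letter is Q (appears 7 times).
Q is position 16; T is position 19.
Shift = -3≡23.

23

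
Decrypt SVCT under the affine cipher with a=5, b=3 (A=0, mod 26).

The inverse of 5 mod 26 is 21, since 5·21=105≡1. Apply D(y)=21·(y−3) mod 26:
S(18): 21·(18−3)=315≡3 → D
V(21): 21·(21−3)=378≡14 → O
C(2): 21·(2−3)=-21≡5 → F
T(19): 21·(19−3)=336≡24 → Y

DOFY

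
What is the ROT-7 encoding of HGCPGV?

ONJWNC

H(7): 7+7=14 → O
G(6): 6+7=13 → N
C(2): 2+7=9 → J
P(15): 15+7=22 → W
G(6): 6+7=13 → N
V(21): 21+7=28≡2 → C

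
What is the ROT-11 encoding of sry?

s(18): 18+11=29≡3 → d
r(17): 17+11=28≡2 → c
y(24): 24+11=35≡9 → j

dcj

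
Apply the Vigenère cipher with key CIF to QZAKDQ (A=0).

SHFMLV

Repeat the key across the message: CIFCIF
Q(16)+C(2): 18 → S
Z(25)+I(8): 33≡7 → H
A(0)+F(5): 5 → F
K(10)+C(2): 12 → M
D(3)+I(8): 11 → L
Q(16)+F(5): 21 → V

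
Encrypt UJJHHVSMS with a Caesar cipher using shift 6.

APPNNBYSY

U(20): 20+6=26≡0 → A
J(9): 9+6=15 → P
J(9): 9+6=15 → P
H(7): 7+6=13 → N
H(7): 7+6=13 → N
V(21): 21+6=27≡1 → B
S(18): 18+6=24 → Y
M(12): 12+6=18 → S
S(18): 18+6=24 → Y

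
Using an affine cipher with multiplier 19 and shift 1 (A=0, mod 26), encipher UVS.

RKF

U(20): 19·20+1=381≡17 → R
V(21): 19·21+1=400≡10 → K
S(18): 19·18+1=343≡5 → F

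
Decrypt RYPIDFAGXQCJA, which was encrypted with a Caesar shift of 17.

AHYRMOJPGZLSJ

R(17): 17−17=0 → A
Y(24): 24−17=7 → H
P(15): 15−17=-2≡24 → Y
I(8): 8−17=-9≡17 → R
D(3): 3−17=-14≡12 → M
F(5): 5−17=-12≡14 → O
A(0): 0−17=-17≡9 → J
G(6): 6−17=-11≡15 → P
X(23): 23−17=6 → G
Q(16): 16−17=-1≡25 → Z
C(2): 2−17=-15≡11 → L
J(9): 9−17=-8≡18 → S
A(0): 0−17=-17≡9 → J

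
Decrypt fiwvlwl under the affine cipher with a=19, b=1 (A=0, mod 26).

szxmgxg

The inverse of 19 mod 26 is 11, since 19·11=209≡1. Apply D(y)=11·(y−1) mod 26:
f(5): 11·(5−1)=44≡18 → s
i(8): 11·(8−1)=77≡25 → z
w(22): 11·(22−1)=231≡23 → x
v(21): 11·(21−1)=220≡12 → m
l(11): 11·(11−1)=110≡6 → g
w(22): 11·(22−1)=231≡23 → x
l(11): 11·(11−1)=110≡6 → g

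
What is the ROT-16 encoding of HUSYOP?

XKIOEF

H(7): 7+16=23 → X
U(20): 20+16=36≡10 → K
S(18): 18+16=34≡8 → I
Y(24): 24+16=40≡14 → O
O(14): 14+16=30≡4 → E
P(15): 15+16=31≡5 → F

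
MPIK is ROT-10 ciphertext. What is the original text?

M(12): 12−10=2 → C
P(15): 15−10=5 → F
I(8): 8−10=-2≡24 → Y
K(10): 10−10=0 → A

CFYA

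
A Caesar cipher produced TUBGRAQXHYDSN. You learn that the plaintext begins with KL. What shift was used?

From the crib: T(19)−K(10)=9, so the shift is 9.

9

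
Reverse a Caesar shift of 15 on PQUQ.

ABFB

P(15): 15−15=0 → A
Q(16): 16−15=1 → B
U(20): 20−15=5 → F
Q(16): 16−15=1 → B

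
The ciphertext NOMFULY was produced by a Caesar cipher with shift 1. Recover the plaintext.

MNLETKX

N(13): 13−1=12 → M
O(14): 14−1=13 → N
M(12): 12−1=11 → L
F(5): 5−1=4 → E
U(20): 20−1=19 → T
L(11): 11−1=10 → K
Y(24): 24−1=23 → X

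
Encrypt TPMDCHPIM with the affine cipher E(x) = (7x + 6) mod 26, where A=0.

T(19): 7·19+6=139≡9 → J
P(15): 7·15+6=111≡7 → H
M(12): 7·12+6=90≡12 → M
D(3): 7·3+6=27≡1 → B
C(2): 7·2+6=20 → U
H(7): 7·7+6=55≡3 → D
P(15): 7·15+6=111≡7 → H
I(8): 7·8+6=62≡10 → K
M(12): 7·12+6=90≡12 → M

JHMBUDHKM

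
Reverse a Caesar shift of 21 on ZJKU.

EOPZ

Z(25): 25−21=4 → E
J(9): 9−21=-12≡14 → O
K(10): 10−21=-11≡15 → P
U(20): 20−21=-1≡25 → Z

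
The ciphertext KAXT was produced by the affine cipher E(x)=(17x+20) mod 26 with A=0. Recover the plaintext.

EIRD

The inverse of 17 mod 26 is 23, since 17·23=391≡1. Apply D(y)=23·(y−20) mod 26:
K(10): 23·(10−20)=-230≡4 → E
A(0): 23·(0−20)=-460≡8 → I
X(23): 23·(23−20)=69≡17 → R
T(19): 23·(19−20)=-23≡3 → D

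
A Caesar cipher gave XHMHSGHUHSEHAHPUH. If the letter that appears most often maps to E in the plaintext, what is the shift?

3

The most frequent ciphertext letter is H (appears 7 times).
H is position 7; E is position 4.
Shift = 3.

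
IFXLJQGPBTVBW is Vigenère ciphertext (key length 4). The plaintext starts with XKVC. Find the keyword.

LVCJ

Subtract each crib letter from the matching ciphertext letter (mod 26):
I(8)−X(23)=-15≡11 → L
F(5)−K(10)=-5≡21 → V
X(23)−V(21)=2 → C
L(11)−C(2)=9 → J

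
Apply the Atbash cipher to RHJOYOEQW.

R(17) → I(8)
H(7) → S(18)
J(9) → Q(16)
O(14) → L(11)
Y(24) → B(1)
O(14) → L(11)
E(4) → V(21)
Q(16) → J(9)
W(22) → D(3)

ISQLBLVJD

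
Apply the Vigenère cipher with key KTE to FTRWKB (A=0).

PMVGDF

Repeat the key across the message: KTEKTE
F(5)+K(10): 15 → P
T(19)+T(19): 38≡12 → M
R(17)+E(4): 21 → V
W(22)+K(10): 32≡6 → G
K(10)+T(19): 29≡3 → D
B(1)+E(4): 5 → F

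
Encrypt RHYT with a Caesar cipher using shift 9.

AQHC

R(17): 17+9=26≡0 → A
H(7): 7+9=16 → Q
Y(24): 24+9=33≡7 → H
T(19): 19+9=28≡2 → C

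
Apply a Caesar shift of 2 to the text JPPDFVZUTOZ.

J(9): 9+2=11 → L
P(15): 15+2=17 → R
P(15): 15+2=17 → R
D(3): 3+2=5 → F
F(5): 5+2=7 → H
V(21): 21+2=23 → X
Z(25): 25+2=27≡1 → B
U(20): 20+2=22 → W
T(19): 19+2=21 → V
O(14): 14+2=16 → Q
Z(25): 25+2=27≡1 → B

LRRFHXBWVQB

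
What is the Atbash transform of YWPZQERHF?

Y(24) → B(1)
W(22) → D(3)
P(15) → K(10)
Z(25) → A(0)
Q(16) → J(9)
E(4) → V(21)
R(17) → I(8)
H(7) → S(18)
F(5) → U(20)

BDKAJVISU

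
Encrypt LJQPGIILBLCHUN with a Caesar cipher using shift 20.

FDKJACCFVFWBOH

L(11): 11+20=31≡5 → F
J(9): 9+20=29≡3 → D
Q(16): 16+20=36≡10 → K
P(15): 15+20=35≡9 → J
G(6): 6+20=26≡0 → A
I(8): 8+20=28≡2 → C
I(8): 8+20=28≡2 → C
L(11): 11+20=31≡5 → F
B(1): 1+20=21 → V
L(11): 11+20=31≡5 → F
C(2): 2+20=22 → W
H(7): 7+20=27≡1 → B
U(20): 20+20=40≡14 → O
N(13): 13+20=33≡7 → H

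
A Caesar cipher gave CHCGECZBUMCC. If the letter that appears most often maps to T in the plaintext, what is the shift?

The most frequent ciphertext letter is C (appears 5 times).
C is position 2; T is position 19.
Shift = -17≡9.

9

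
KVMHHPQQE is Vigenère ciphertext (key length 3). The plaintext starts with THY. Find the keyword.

Subtract each crib letter from the matching ciphertext letter (mod 26):
K(10)−T(19)=-9≡17 → R
V(21)−H(7)=14 → O
M(12)−Y(24)=-12≡14 → O

ROO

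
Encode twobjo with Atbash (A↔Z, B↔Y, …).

t(19) → g(6)
w(22) → d(3)
o(14) → l(11)
b(1) → y(24)
j(9) → q(16)
o(14) → l(11)

gdlyql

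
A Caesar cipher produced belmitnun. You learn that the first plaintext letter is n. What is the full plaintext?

From the crib: b(1)−n(13)=-12≡14, so the shift is 14.
Subtract 14 from each ciphertext letter:
b(1): 1−14=-13≡13 → n
e(4): 4−14=-10≡16 → q
l(11): 11−14=-3≡23 → x
m(12): 12−14=-2≡24 → y
i(8): 8−14=-6≡20 → u
t(19): 19−14=5 → f
n(13): 13−14=-1≡25 → z
u(20): 20−14=6 → g
n(13): 13−14=-1≡25 → z

nqxyufzgz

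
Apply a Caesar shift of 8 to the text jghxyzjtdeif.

j(9): 9+8=17 → r
g(6): 6+8=14 → o
h(7): 7+8=15 → p
x(23): 23+8=31≡5 → f
y(24): 24+8=32≡6 → g
z(25): 25+8=33≡7 → h
j(9): 9+8=17 → r
t(19): 19+8=27≡1 → b
d(3): 3+8=11 → l
e(4): 4+8=12 → m
i(8): 8+8=16 → q
f(5): 5+8=13 → n

ropfghrblmqn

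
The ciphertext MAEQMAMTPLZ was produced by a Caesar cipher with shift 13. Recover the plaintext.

M(12): 12−13=-1≡25 → Z
A(0): 0−13=-13≡13 → N
E(4): 4−13=-9≡17 → R
Q(16): 16−13=3 → D
M(12): 12−13=-1≡25 → Z
A(0): 0−13=-13≡13 → N
M(12): 12−13=-1≡25 → Z
T(19): 19−13=6 → G
P(15): 15−13=2 → C
L(11): 11−13=-2≡24 → Y
Z(25): 25−13=12 → M

ZNRDZNZGCYM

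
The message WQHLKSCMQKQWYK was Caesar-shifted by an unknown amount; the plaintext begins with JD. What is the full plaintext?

From the crib: W(22)−J(9)=13, so the shift is 13.
Subtract 13 from each ciphertext letter:
W(22): 22−13=9 → J
Q(16): 16−13=3 → D
H(7): 7−13=-6≡20 → U
L(11): 11−13=-2≡24 → Y
K(10): 10−13=-3≡23 → X
S(18): 18−13=5 → F
C(2): 2−13=-11≡15 → P
M(12): 12−13=-1≡25 → Z
Q(16): 16−13=3 → D
K(10): 10−13=-3≡23 → X
Q(16): 16−13=3 → D
W(22): 22−13=9 → J
Y(24): 24−13=11 → L
K(10): 10−13=-3≡23 → X

JDUYXFPZDXDJLX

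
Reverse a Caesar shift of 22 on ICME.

MGQI

I(8): 8−22=-14≡12 → M
C(2): 2−22=-20≡6 → G
M(12): 12−22=-10≡16 → Q
E(4): 4−22=-18≡8 → I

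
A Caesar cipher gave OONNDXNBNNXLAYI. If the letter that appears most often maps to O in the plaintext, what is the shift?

The most frequent ciphertext letter is N (appears 5 times).
N is position 13; O is position 14.
Shift = -1≡25.

25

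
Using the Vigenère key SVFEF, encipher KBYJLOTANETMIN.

Repeat the key across the message: SVFEFSVFEFSVFE
K(10)+S(18): 28≡2 → C
B(1)+V(21): 22 → W
Y(24)+F(5): 29≡3 → D
J(9)+E(4): 13 → N
L(11)+F(5): 16 → Q
O(14)+S(18): 32≡6 → G
T(19)+V(21): 40≡14 → O
A(0)+F(5): 5 → F
N(13)+E(4): 17 → R
E(4)+F(5): 9 → J
T(19)+S(18): 37≡11 → L
M(12)+V(21): 33≡7 → H
I(8)+F(5): 13 → N
N(13)+E(4): 17 → R

CWDNQGOFRJLHNR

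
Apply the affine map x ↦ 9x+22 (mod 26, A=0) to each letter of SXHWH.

S(18): 9·18+22=184≡2 → C
X(23): 9·23+22=229≡21 → V
H(7): 9·7+22=85≡7 → H
W(22): 9·22+22=220≡12 → M
H(7): 9·7+22=85≡7 → H

CVHMH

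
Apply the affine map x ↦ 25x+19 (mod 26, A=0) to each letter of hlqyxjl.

h(7): 25·7+19=194≡12 → m
l(11): 25·11+19=294≡8 → i
q(16): 25·16+19=419≡3 → d
y(24): 25·24+19=619≡21 → v
x(23): 25·23+19=594≡22 → w
j(9): 25·9+19=244≡10 → k
l(11): 25·11+19=294≡8 → i

midvwki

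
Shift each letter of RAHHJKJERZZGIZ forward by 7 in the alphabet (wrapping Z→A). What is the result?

YHOOQRQLYGGNPG

R(17): 17+7=24 → Y
A(0): 0+7=7 → H
H(7): 7+7=14 → O
H(7): 7+7=14 → O
J(9): 9+7=16 → Q
K(10): 10+7=17 → R
J(9): 9+7=16 → Q
E(4): 4+7=11 → L
R(17): 17+7=24 → Y
Z(25): 25+7=32≡6 → G
Z(25): 25+7=32≡6 → G
G(6): 6+7=13 → N
I(8): 8+7=15 → P
Z(25): 25+7=32≡6 → G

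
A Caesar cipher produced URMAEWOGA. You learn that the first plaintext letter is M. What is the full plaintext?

From the crib: U(20)−M(12)=8, so the shift is 8.
Subtract 8 from each ciphertext letter:
U(20): 20−8=12 → M
R(17): 17−8=9 → J
M(12): 12−8=4 → E
A(0): 0−8=-8≡18 → S
E(4): 4−8=-4≡22 → W
W(22): 22−8=14 → O
O(14): 14−8=6 → G
G(6): 6−8=-2≡24 → Y
A(0): 0−8=-8≡18 → S

MJESWOGYS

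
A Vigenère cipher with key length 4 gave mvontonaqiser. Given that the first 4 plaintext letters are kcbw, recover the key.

ctnr

Subtract each crib letter from the matching ciphertext letter (mod 26):
m(12)−k(10)=2 → c
v(21)−c(2)=19 → t
o(14)−b(1)=13 → n
n(13)−w(22)=-9≡17 → r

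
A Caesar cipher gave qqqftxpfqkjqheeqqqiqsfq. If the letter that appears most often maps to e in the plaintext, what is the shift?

The most frequent ciphertext letter is q (appears 10 times).
q is position 16; e is position 4.
Shift = 12.

12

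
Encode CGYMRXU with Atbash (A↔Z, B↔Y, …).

XTBNICF

C(2) → X(23)
G(6) → T(19)
Y(24) → B(1)
M(12) → N(13)
R(17) → I(8)
X(23) → C(2)
U(20) → F(5)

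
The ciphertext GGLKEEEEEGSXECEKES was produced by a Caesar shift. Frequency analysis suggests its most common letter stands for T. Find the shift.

The most frequent ciphertext letter is E (appears 8 times).
E is position 4; T is position 19.
Shift = -15≡11.

11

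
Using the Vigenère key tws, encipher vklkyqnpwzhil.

ogdduiglosdae

Repeat the key across the message: twstwstwstwst
v(21)+t(19): 40≡14 → o
k(10)+w(22): 32≡6 → g
l(11)+s(18): 29≡3 → d
k(10)+t(19): 29≡3 → d
y(24)+w(22): 46≡20 → u
q(16)+s(18): 34≡8 → i
n(13)+t(19): 32≡6 → g
p(15)+w(22): 37≡11 → l
w(22)+s(18): 40≡14 → o
z(25)+t(19): 44≡18 → s
h(7)+w(22): 29≡3 → d
i(8)+s(18): 26≡0 → a
l(11)+t(19): 30≡4 → e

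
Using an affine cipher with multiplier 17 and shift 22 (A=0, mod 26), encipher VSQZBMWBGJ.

V(21): 17·21+22=379≡15 → P
S(18): 17·18+22=328≡16 → Q
Q(16): 17·16+22=294≡8 → I
Z(25): 17·25+22=447≡5 → F
B(1): 17·1+22=39≡13 → N
M(12): 17·12+22=226≡18 → S
W(22): 17·22+22=396≡6 → G
B(1): 17·1+22=39≡13 → N
G(6): 17·6+22=124≡20 → U
J(9): 17·9+22=175≡19 → T

PQIFNSGNUT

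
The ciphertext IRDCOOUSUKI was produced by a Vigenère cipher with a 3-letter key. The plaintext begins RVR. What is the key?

Subtract each crib letter from the matching ciphertext letter (mod 26):
I(8)−R(17)=-9≡17 → R
R(17)−V(21)=-4≡22 → W
D(3)−R(17)=-14≡12 → M

RWM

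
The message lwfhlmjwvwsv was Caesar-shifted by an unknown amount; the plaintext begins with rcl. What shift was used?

20

From the crib: l(11)−r(17)=-6≡20, so the shift is 20.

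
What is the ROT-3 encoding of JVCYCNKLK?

J(9): 9+3=12 → M
V(21): 21+3=24 → Y
C(2): 2+3=5 → F
Y(24): 24+3=27≡1 → B
C(2): 2+3=5 → F
N(13): 13+3=16 → Q
K(10): 10+3=13 → N
L(11): 11+3=14 → O
K(10): 10+3=13 → N

MYFBFQNON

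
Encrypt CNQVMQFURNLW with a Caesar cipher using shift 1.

DORWNRGVSOMX

C(2): 2+1=3 → D
N(13): 13+1=14 → O
Q(16): 16+1=17 → R
V(21): 21+1=22 → W
M(12): 12+1=13 → N
Q(16): 16+1=17 → R
F(5): 5+1=6 → G
U(20): 20+1=21 → V
R(17): 17+1=18 → S
N(13): 13+1=14 → O
L(11): 11+1=12 → M
W(22): 22+1=23 → X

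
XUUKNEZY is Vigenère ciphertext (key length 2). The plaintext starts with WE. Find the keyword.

Subtract each crib letter from the matching ciphertext letter (mod 26):
X(23)−W(22)=1 → B
U(20)−E(4)=16 → Q

BQ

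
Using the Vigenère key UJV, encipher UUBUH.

Repeat the key across the message: UJVUJ
U(20)+U(20): 40≡14 → O
U(20)+J(9): 29≡3 → D
B(1)+V(21): 22 → W
U(20)+U(20): 40≡14 → O
H(7)+J(9): 16 → Q

ODWOQ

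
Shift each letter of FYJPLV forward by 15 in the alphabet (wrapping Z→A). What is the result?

F(5): 5+15=20 → U
Y(24): 24+15=39≡13 → N
J(9): 9+15=24 → Y
P(15): 15+15=30≡4 → E
L(11): 11+15=26≡0 → A
V(21): 21+15=36≡10 → K

UNYEAK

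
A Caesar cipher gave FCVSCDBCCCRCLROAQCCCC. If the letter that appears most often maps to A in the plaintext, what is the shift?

2

The most frequent ciphertext letter is C (appears 10 times).
C is position 2; A is position 0.
Shift = 2.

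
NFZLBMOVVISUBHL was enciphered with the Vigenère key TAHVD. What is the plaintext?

Repeat the key across the ciphertext: TAHVDTAHVDTAHVD
N(13)−T(19): -6≡20 → U
F(5)−A(0): 5 → F
Z(25)−H(7): 18 → S
L(11)−V(21): -10≡16 → Q
B(1)−D(3): -2≡24 → Y
M(12)−T(19): -7≡19 → T
O(14)−A(0): 14 → O
V(21)−H(7): 14 → O
V(21)−V(21): 0 → A
I(8)−D(3): 5 → F
S(18)−T(19): -1≡25 → Z
U(20)−A(0): 20 → U
B(1)−H(7): -6≡20 → U
H(7)−V(21): -14≡12 → M
L(11)−D(3): 8 → I

UFSQYTOOAFZUUMI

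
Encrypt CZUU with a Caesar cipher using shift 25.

C(2): 2+25=27≡1 → B
Z(25): 25+25=50≡24 → Y
U(20): 20+25=45≡19 → T
U(20): 20+25=45≡19 → T

BYTT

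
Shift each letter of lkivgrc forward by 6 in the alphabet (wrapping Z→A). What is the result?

rqobmxi

l(11): 11+6=17 → r
k(10): 10+6=16 → q
i(8): 8+6=14 → o
v(21): 21+6=27≡1 → b
g(6): 6+6=12 → m
r(17): 17+6=23 → x
c(2): 2+6=8 → i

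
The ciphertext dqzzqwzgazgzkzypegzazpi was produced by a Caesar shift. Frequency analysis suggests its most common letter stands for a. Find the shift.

25

The most frequent ciphertext letter is z (appears 8 times).
z is position 25; a is position 0.
Shift = 25.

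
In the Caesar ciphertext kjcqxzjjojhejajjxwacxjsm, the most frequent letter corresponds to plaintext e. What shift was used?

The most frequent ciphertext letter is j (appears 8 times).
j is position 9; e is position 4.
Shift = 5.

5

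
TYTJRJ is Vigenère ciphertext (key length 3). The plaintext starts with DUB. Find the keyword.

QES

Subtract each crib letter from the matching ciphertext letter (mod 26):
T(19)−D(3)=16 → Q
Y(24)−U(20)=4 → E
T(19)−B(1)=18 → S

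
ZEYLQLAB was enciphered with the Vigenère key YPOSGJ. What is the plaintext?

BPKTKCCM

Repeat the key across the ciphertext: YPOSGJYP
Z(25)−Y(24): 1 → B
E(4)−P(15): -11≡15 → P
Y(24)−O(14): 10 → K
L(11)−S(18): -7≡19 → T
Q(16)−G(6): 10 → K
L(11)−J(9): 2 → C
A(0)−Y(24): -24≡2 → C
B(1)−P(15): -14≡12 → M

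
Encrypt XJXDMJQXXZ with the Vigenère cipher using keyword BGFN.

YPCQNPVKYF

Repeat the key across the message: BGFNBGFNBG
X(23)+B(1): 24 → Y
J(9)+G(6): 15 → P
X(23)+F(5): 28≡2 → C
D(3)+N(13): 16 → Q
M(12)+B(1): 13 → N
J(9)+G(6): 15 → P
Q(16)+F(5): 21 → V
X(23)+N(13): 36≡10 → K
X(23)+B(1): 24 → Y
Z(25)+G(6): 31≡5 → F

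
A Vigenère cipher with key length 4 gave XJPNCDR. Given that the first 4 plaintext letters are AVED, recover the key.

XOLK

Subtract each crib letter from the matching ciphertext letter (mod 26):
X(23)−A(0)=23 → X
J(9)−V(21)=-12≡14 → O
P(15)−E(4)=11 → L
N(13)−D(3)=10 → K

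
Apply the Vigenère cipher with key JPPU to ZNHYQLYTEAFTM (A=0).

Repeat the key across the message: JPPUJPPUJPPUJ
Z(25)+J(9): 34≡8 → I
N(13)+P(15): 28≡2 → C
H(7)+P(15): 22 → W
Y(24)+U(20): 44≡18 → S
Q(16)+J(9): 25 → Z
L(11)+P(15): 26≡0 → A
Y(24)+P(15): 39≡13 → N
T(19)+U(20): 39≡13 → N
E(4)+J(9): 13 → N
A(0)+P(15): 15 → P
F(5)+P(15): 20 → U
T(19)+U(20): 39≡13 → N
M(12)+J(9): 21 → V

ICWSZANNNPUNV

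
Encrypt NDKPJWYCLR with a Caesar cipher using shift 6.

TJQVPCEIRX

N(13): 13+6=19 → T
D(3): 3+6=9 → J
K(10): 10+6=16 → Q
P(15): 15+6=21 → V
J(9): 9+6=15 → P
W(22): 22+6=28≡2 → C
Y(24): 24+6=30≡4 → E
C(2): 2+6=8 → I
L(11): 11+6=17 → R
R(17): 17+6=23 → X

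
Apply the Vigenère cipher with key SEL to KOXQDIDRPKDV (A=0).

Repeat the key across the message: SELSELSELSEL
K(10)+S(18): 28≡2 → C
O(14)+E(4): 18 → S
X(23)+L(11): 34≡8 → I
Q(16)+S(18): 34≡8 → I
D(3)+E(4): 7 → H
I(8)+L(11): 19 → T
D(3)+S(18): 21 → V
R(17)+E(4): 21 → V
P(15)+L(11): 26≡0 → A
K(10)+S(18): 28≡2 → C
D(3)+E(4): 7 → H
V(21)+L(11): 32≡6 → G

CSIIHTVVACHG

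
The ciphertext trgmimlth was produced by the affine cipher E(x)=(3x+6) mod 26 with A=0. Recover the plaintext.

The inverse of 3 mod 26 is 9, since 3·9=27≡1. Apply D(y)=9·(y−6) mod 26:
t(19): 9·(19−6)=117≡13 → n
r(17): 9·(17−6)=99≡21 → v
g(6): 9·(6−6)=0 → a
m(12): 9·(12−6)=54≡2 → c
i(8): 9·(8−6)=18 → s
m(12): 9·(12−6)=54≡2 → c
l(11): 9·(11−6)=45≡19 → t
t(19): 9·(19−6)=117≡13 → n
h(7): 9·(7−6)=9 → j

nvacsctnj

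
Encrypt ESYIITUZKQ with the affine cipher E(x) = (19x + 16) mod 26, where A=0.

OUEMMNGXYI

E(4): 19·4+16=92≡14 → O
S(18): 19·18+16=358≡20 → U
Y(24): 19·24+16=472≡4 → E
I(8): 19·8+16=168≡12 → M
I(8): 19·8+16=168≡12 → M
T(19): 19·19+16=377≡13 → N
U(20): 19·20+16=396≡6 → G
Z(25): 19·25+16=491≡23 → X
K(10): 19·10+16=206≡24 → Y
Q(16): 19·16+16=320≡8 → I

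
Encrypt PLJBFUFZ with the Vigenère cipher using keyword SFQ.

Repeat the key across the message: SFQSFQSF
P(15)+S(18): 33≡7 → H
L(11)+F(5): 16 → Q
J(9)+Q(16): 25 → Z
B(1)+S(18): 19 → T
F(5)+F(5): 10 → K
U(20)+Q(16): 36≡10 → K
F(5)+S(18): 23 → X
Z(25)+F(5): 30≡4 → E

HQZTKKXE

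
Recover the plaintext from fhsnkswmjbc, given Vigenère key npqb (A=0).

sscmxdglwmm

Repeat the key across the ciphertext: npqbnpqbnpq
f(5)−n(13): -8≡18 → s
h(7)−p(15): -8≡18 → s
s(18)−q(16): 2 → c
n(13)−b(1): 12 → m
k(10)−n(13): -3≡23 → x
s(18)−p(15): 3 → d
w(22)−q(16): 6 → g
m(12)−b(1): 11 → l
j(9)−n(13): -4≡22 → w
b(1)−p(15): -14≡12 → m
c(2)−q(16): -14≡12 → m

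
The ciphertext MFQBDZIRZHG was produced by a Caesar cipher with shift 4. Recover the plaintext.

IBMXZVENVDC

M(12): 12−4=8 → I
F(5): 5−4=1 → B
Q(16): 16−4=12 → M
B(1): 1−4=-3≡23 → X
D(3): 3−4=-1≡25 → Z
Z(25): 25−4=21 → V
I(8): 8−4=4 → E
R(17): 17−4=13 → N
Z(25): 25−4=21 → V
H(7): 7−4=3 → D
G(6): 6−4=2 → C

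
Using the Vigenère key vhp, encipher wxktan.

Repeat the key across the message: vhpvhp
w(22)+v(21): 43≡17 → r
x(23)+h(7): 30≡4 → e
k(10)+p(15): 25 → z
t(19)+v(21): 40≡14 → o
a(0)+h(7): 7 → h
n(13)+p(15): 28≡2 → c

rezohc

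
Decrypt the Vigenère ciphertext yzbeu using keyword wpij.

cktvy

Repeat the key across the ciphertext: wpijw
y(24)−w(22): 2 → c
z(25)−p(15): 10 → k
b(1)−i(8): -7≡19 → t
e(4)−j(9): -5≡21 → v
u(20)−w(22): -2≡24 → y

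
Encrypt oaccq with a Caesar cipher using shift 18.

o(14): 14+18=32≡6 → g
a(0): 0+18=18 → s
c(2): 2+18=20 → u
c(2): 2+18=20 → u
q(16): 16+18=34≡8 → i

gsuui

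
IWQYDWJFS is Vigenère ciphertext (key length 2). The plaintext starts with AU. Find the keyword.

IC

Subtract each crib letter from the matching ciphertext letter (mod 26):
I(8)−A(0)=8 → I
W(22)−U(20)=2 → C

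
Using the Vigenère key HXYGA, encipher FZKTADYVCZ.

MWIZAKVTIZ

Repeat the key across the message: HXYGAHXYGA
F(5)+H(7): 12 → M
Z(25)+X(23): 48≡22 → W
K(10)+Y(24): 34≡8 → I
T(19)+G(6): 25 → Z
A(0)+A(0): 0 → A
D(3)+H(7): 10 → K
Y(24)+X(23): 47≡21 → V
V(21)+Y(24): 45≡19 → T
C(2)+G(6): 8 → I
Z(25)+A(0): 25 → Z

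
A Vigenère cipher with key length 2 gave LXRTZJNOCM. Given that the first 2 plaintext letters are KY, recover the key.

BZ

Subtract each crib letter from the matching ciphertext letter (mod 26):
L(11)−K(10)=1 → B
X(23)−Y(24)=-1≡25 → Z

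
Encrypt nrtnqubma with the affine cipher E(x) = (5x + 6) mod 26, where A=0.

tnxticlog

n(13): 5·13+6=71≡19 → t
r(17): 5·17+6=91≡13 → n
t(19): 5·19+6=101≡23 → x
n(13): 5·13+6=71≡19 → t
q(16): 5·16+6=86≡8 → i
u(20): 5·20+6=106≡2 → c
b(1): 5·1+6=11 → l
m(12): 5·12+6=66≡14 → o
a(0): 5·0+6=6 → g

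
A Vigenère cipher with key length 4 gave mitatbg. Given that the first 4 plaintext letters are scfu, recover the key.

Subtract each crib letter from the matching ciphertext letter (mod 26):
m(12)−s(18)=-6≡20 → u
i(8)−c(2)=6 → g
t(19)−f(5)=14 → o
a(0)−u(20)=-20≡6 → g

ugog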